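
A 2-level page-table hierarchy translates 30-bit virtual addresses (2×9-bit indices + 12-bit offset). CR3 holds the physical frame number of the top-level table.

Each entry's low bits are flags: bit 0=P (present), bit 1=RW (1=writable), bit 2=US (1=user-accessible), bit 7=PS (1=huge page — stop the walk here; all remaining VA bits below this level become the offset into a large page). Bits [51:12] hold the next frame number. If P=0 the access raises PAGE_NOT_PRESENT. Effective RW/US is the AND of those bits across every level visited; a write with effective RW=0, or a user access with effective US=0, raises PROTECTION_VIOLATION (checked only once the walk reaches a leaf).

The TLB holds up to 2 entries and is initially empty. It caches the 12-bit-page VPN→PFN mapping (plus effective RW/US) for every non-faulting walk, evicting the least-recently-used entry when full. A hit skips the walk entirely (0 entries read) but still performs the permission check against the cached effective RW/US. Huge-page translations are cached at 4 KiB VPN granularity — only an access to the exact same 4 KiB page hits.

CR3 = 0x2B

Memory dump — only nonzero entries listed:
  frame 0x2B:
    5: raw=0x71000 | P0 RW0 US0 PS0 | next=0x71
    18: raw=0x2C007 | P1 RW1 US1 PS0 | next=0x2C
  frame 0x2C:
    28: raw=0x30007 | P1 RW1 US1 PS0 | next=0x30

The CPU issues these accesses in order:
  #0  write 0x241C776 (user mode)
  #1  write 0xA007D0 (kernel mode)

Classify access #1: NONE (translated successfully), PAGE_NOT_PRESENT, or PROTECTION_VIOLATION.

Trace:
#0 VA=0x241C776 (w,user):
  L0: frame=0x2B idx=18 entry=0x2C007 [P=1 RW=1 US=1 PS=0]
  L1: frame=0x2C idx=28 entry=0x30007 [P=1 RW=1 US=1 PS=0]
  ✓ 0x30776  — 2 lookups
#1 VA=0xA007D0 (w,kernel):
  L0: frame=0x2B idx=5 entry=0x71000 [P=0 RW=0 US=0 PS=0]
  ⇒ fault: PAGE_NOT_PRESENT  — 1 lookups

Access #1 fault: PAGE_NOT_PRESENT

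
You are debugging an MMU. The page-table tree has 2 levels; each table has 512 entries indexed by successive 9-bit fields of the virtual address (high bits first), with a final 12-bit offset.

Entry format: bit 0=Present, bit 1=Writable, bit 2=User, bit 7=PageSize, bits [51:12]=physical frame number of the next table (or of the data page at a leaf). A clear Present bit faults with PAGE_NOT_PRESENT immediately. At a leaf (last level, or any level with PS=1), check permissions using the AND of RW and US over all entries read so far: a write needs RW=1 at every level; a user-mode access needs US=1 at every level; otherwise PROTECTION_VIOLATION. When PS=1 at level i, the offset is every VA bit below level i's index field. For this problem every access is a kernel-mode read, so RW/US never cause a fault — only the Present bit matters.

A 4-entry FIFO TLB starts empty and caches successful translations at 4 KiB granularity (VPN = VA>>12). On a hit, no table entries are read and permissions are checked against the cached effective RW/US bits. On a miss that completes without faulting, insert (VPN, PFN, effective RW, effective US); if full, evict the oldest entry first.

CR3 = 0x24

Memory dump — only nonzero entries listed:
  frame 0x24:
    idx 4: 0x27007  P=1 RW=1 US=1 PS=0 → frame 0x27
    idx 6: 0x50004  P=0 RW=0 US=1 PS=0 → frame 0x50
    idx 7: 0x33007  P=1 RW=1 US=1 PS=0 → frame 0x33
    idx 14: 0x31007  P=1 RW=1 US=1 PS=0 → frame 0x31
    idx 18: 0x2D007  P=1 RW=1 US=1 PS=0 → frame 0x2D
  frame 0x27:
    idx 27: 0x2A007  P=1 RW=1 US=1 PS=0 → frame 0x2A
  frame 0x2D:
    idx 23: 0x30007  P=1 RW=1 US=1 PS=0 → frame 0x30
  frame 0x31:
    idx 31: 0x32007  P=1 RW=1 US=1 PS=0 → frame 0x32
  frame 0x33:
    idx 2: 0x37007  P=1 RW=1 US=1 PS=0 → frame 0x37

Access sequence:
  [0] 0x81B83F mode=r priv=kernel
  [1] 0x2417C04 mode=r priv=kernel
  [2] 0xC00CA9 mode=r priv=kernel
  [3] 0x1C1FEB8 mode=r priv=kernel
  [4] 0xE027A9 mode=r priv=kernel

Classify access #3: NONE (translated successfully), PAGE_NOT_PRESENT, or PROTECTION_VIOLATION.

Trace:
#0 VA=0x81B83F (r,kernel):
  L0: frame=0x24 idx=4 entry=0x27007 [P=1 RW=1 US=1 PS=0]
  L1: frame=0x27 idx=27 entry=0x2A007 [P=1 RW=1 US=1 PS=0]
  ⇒ phys 0x2A83F  [2 reads]
#1 VA=0x2417C04 (r,kernel):
  L0: frame=0x24 idx=18 entry=0x2D007 [P=1 RW=1 US=1 PS=0]
  L1: frame=0x2D idx=23 entry=0x30007 [P=1 RW=1 US=1 PS=0]
  ⇒ phys 0x30C04  [2 reads]
#2 VA=0xC00CA9 (r,kernel):
  L0: frame=0x24 idx=6 entry=0x50004 [P=0 RW=0 US=1 PS=0]
  ⇒ fault: PAGE_NOT_PRESENT  — 1 lookups
#3 VA=0x1C1FEB8 (r,kernel):
  L0: frame=0x24 idx=14 entry=0x31007 [P=1 RW=1 US=1 PS=0]
  L1: frame=0x31 idx=31 entry=0x32007 [P=1 RW=1 US=1 PS=0]
  ⇒ phys 0x32EB8  [2 reads]
#4 VA=0xE027A9 (r,kernel):
  L0: frame=0x24 idx=7 entry=0x33007 [P=1 RW=1 US=1 PS=0]
  L1: frame=0x33 idx=2 entry=0x37007 [P=1 RW=1 US=1 PS=0]
  ⇒ phys 0x377A9  [2 reads]

Access #3 fault: NONE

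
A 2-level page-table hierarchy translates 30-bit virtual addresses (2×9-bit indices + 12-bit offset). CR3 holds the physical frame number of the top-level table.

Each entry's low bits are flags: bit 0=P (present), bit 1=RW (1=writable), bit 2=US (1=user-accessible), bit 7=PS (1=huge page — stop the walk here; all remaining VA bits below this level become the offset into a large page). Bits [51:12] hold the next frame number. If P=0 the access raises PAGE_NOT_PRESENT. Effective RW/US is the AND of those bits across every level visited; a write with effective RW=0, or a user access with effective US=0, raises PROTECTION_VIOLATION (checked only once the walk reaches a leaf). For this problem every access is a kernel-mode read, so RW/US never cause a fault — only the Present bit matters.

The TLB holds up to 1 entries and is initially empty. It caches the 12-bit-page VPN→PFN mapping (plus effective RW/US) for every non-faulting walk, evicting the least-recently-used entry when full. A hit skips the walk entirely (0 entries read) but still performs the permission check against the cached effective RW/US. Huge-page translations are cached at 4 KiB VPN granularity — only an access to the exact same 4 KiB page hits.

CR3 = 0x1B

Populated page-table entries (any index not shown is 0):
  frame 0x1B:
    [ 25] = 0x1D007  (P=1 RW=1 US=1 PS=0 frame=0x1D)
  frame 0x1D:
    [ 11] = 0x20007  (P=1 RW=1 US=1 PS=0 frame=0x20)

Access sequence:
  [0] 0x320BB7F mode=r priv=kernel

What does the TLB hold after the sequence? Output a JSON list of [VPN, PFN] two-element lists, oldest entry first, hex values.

Per-access translation:
#0 VA=0x320BB7F (r,kernel):
  [0] read 0x1B idx=25: raw=0x1D007 flags P=1 W=1 U=1 S=0
  [1] read 0x1D idx=11: raw=0x20007 flags P=1 W=1 U=1 S=0
  ⇒ phys 0x20B7F  [2 reads]

TLB: [["0x320B", "0x20"]]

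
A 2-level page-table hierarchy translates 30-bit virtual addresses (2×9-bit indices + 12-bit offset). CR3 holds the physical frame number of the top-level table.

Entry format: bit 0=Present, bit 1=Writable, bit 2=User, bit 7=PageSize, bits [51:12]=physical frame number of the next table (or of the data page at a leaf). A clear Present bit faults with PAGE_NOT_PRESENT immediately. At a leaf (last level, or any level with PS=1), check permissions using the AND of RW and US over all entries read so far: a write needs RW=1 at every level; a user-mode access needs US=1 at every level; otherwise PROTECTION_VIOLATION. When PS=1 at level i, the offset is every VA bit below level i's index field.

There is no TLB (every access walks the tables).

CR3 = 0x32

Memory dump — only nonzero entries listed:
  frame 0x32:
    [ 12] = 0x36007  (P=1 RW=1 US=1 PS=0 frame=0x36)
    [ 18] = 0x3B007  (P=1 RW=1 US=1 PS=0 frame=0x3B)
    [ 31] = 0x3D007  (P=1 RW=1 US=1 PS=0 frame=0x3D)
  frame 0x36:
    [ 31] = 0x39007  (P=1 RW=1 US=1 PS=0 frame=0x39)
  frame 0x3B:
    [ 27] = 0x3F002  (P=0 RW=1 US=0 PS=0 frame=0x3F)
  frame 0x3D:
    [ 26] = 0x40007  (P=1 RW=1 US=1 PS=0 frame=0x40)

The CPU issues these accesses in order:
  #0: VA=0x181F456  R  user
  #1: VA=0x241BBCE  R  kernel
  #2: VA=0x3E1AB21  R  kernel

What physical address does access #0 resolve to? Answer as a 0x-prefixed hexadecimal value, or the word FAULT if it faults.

Per-access translation:
#0 VA=0x181F456 (r,user):
  lvl0: tbl 0x32, slot 12 ⇒ 0x36007 (P1/RW1/US1/PS0)
  lvl1: tbl 0x36, slot 31 ⇒ 0x39007 (P1/RW1/US1/PS0)
  ✓ 0x39456  — 2 lookups
#1 VA=0x241BBCE (r,kernel):
  lvl0: tbl 0x32, slot 18 ⇒ 0x3B007 (P1/RW1/US1/PS0)
  lvl1: tbl 0x3B, slot 27 ⇒ 0x3F002 (P0/RW1/US0/PS0)
  ⇒ fault: PAGE_NOT_PRESENT  — 2 lookups
#2 VA=0x3E1AB21 (r,kernel):
  lvl0: tbl 0x32, slot 31 ⇒ 0x3D007 (P1/RW1/US1/PS0)
  lvl1: tbl 0x3D, slot 26 ⇒ 0x40007 (P1/RW1/US1/PS0)
  ✓ 0x40B21  — 2 lookups

Access #0 PA: 0x39456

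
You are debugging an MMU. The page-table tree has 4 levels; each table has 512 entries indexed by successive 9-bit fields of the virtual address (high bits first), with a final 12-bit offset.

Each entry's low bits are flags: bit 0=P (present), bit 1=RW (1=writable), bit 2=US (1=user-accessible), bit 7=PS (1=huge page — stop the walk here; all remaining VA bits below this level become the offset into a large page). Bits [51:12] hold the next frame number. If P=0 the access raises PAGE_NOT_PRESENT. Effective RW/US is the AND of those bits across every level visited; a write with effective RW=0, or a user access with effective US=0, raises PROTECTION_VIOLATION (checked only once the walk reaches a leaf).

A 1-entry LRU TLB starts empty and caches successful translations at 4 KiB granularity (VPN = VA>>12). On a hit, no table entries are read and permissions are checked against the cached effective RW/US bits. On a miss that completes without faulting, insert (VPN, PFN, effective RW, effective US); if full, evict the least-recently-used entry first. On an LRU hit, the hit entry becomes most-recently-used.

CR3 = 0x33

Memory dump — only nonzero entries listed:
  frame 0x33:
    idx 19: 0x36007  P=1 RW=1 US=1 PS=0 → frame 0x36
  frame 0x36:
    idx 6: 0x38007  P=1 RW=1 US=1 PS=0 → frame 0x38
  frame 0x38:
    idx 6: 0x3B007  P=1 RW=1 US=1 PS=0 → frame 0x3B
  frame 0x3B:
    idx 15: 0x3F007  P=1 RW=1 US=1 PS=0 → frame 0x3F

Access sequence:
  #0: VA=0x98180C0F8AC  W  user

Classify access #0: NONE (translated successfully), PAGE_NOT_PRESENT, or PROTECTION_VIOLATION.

Per-access translation:
#0 VA=0x98180C0F8AC (w,user):
  L0: frame=0x33 idx=19 entry=0x36007 [P=1 RW=1 US=1 PS=0]
  L1: frame=0x36 idx=6 entry=0x38007 [P=1 RW=1 US=1 PS=0]
  L2: frame=0x38 idx=6 entry=0x3B007 [P=1 RW=1 US=1 PS=0]
  L3: frame=0x3B idx=15 entry=0x3F007 [P=1 RW=1 US=1 PS=0]
  → PA=0x3F8AC  (4 entries read)

Access #0 fault: NONE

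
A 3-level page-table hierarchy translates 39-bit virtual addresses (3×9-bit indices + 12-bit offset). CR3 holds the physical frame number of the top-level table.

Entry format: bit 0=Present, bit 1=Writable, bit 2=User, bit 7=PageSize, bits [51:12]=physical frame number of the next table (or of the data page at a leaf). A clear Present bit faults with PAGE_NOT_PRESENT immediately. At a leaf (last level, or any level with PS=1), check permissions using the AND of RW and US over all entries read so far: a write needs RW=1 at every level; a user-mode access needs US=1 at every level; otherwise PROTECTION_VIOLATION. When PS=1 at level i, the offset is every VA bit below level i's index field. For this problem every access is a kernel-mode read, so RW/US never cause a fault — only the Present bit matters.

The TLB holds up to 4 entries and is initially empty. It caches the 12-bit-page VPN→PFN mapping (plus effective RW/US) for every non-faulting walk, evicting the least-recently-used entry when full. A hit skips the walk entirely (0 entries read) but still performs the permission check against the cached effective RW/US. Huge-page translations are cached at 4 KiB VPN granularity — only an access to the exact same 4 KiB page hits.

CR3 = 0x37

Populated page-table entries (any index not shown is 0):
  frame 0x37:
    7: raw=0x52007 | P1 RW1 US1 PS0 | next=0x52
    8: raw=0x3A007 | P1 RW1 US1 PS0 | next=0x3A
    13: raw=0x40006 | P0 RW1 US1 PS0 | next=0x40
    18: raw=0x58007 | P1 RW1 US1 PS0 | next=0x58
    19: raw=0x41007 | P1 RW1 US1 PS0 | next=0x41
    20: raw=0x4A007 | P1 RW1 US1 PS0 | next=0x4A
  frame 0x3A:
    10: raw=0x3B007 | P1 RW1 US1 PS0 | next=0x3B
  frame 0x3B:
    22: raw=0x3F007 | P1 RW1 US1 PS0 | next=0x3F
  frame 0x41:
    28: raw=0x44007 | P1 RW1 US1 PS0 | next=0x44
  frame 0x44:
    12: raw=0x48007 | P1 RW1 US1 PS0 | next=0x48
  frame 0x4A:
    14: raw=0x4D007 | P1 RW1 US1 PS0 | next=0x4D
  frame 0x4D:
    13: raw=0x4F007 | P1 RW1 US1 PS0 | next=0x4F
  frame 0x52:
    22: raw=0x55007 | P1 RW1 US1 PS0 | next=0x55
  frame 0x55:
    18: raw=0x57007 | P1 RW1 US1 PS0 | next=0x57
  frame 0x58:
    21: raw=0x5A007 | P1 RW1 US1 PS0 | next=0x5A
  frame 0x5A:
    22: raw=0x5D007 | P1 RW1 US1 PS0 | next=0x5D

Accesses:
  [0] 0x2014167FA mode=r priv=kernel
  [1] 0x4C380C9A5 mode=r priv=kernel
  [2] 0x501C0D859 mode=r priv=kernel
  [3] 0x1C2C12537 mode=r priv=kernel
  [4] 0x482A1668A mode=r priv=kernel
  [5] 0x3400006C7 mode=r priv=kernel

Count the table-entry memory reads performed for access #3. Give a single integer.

Trace:
#0 VA=0x2014167FA (r,kernel):
  lvl0: tbl 0x37, slot 8 ⇒ 0x3A007 (P1/RW1/US1/PS0)
  lvl1: tbl 0x3A, slot 10 ⇒ 0x3B007 (P1/RW1/US1/PS0)
  lvl2: tbl 0x3B, slot 22 ⇒ 0x3F007 (P1/RW1/US1/PS0)
  → PA=0x3F7FA  (3 entries read)
#1 VA=0x4C380C9A5 (r,kernel):
  lvl0: tbl 0x37, slot 19 ⇒ 0x41007 (P1/RW1/US1/PS0)
  lvl1: tbl 0x41, slot 28 ⇒ 0x44007 (P1/RW1/US1/PS0)
  lvl2: tbl 0x44, slot 12 ⇒ 0x48007 (P1/RW1/US1/PS0)
  → PA=0x489A5  (3 entries read)
#2 VA=0x501C0D859 (r,kernel):
  lvl0: tbl 0x37, slot 20 ⇒ 0x4A007 (P1/RW1/US1/PS0)
  lvl1: tbl 0x4A, slot 14 ⇒ 0x4D007 (P1/RW1/US1/PS0)
  lvl2: tbl 0x4D, slot 13 ⇒ 0x4F007 (P1/RW1/US1/PS0)
  → PA=0x4F859  (3 entries read)
#3 VA=0x1C2C12537 (r,kernel):
  lvl0: tbl 0x37, slot 7 ⇒ 0x52007 (P1/RW1/US1/PS0)
  lvl1: tbl 0x52, slot 22 ⇒ 0x55007 (P1/RW1/US1/PS0)
  lvl2: tbl 0x55, slot 18 ⇒ 0x57007 (P1/RW1/US1/PS0)
  → PA=0x57537  (3 entries read)
#4 VA=0x482A1668A (r,kernel):
  lvl0: tbl 0x37, slot 18 ⇒ 0x58007 (P1/RW1/US1/PS0)
  lvl1: tbl 0x58, slot 21 ⇒ 0x5A007 (P1/RW1/US1/PS0)
  lvl2: tbl 0x5A, slot 22 ⇒ 0x5D007 (P1/RW1/US1/PS0)
  → PA=0x5D68A  (3 entries read)
#5 VA=0x3400006C7 (r,kernel):
  lvl0: tbl 0x37, slot 13 ⇒ 0x40006 (P0/RW1/US1/PS0)
  ✗ PAGE_NOT_PRESENT  [1 reads]

Entries read for #3: 3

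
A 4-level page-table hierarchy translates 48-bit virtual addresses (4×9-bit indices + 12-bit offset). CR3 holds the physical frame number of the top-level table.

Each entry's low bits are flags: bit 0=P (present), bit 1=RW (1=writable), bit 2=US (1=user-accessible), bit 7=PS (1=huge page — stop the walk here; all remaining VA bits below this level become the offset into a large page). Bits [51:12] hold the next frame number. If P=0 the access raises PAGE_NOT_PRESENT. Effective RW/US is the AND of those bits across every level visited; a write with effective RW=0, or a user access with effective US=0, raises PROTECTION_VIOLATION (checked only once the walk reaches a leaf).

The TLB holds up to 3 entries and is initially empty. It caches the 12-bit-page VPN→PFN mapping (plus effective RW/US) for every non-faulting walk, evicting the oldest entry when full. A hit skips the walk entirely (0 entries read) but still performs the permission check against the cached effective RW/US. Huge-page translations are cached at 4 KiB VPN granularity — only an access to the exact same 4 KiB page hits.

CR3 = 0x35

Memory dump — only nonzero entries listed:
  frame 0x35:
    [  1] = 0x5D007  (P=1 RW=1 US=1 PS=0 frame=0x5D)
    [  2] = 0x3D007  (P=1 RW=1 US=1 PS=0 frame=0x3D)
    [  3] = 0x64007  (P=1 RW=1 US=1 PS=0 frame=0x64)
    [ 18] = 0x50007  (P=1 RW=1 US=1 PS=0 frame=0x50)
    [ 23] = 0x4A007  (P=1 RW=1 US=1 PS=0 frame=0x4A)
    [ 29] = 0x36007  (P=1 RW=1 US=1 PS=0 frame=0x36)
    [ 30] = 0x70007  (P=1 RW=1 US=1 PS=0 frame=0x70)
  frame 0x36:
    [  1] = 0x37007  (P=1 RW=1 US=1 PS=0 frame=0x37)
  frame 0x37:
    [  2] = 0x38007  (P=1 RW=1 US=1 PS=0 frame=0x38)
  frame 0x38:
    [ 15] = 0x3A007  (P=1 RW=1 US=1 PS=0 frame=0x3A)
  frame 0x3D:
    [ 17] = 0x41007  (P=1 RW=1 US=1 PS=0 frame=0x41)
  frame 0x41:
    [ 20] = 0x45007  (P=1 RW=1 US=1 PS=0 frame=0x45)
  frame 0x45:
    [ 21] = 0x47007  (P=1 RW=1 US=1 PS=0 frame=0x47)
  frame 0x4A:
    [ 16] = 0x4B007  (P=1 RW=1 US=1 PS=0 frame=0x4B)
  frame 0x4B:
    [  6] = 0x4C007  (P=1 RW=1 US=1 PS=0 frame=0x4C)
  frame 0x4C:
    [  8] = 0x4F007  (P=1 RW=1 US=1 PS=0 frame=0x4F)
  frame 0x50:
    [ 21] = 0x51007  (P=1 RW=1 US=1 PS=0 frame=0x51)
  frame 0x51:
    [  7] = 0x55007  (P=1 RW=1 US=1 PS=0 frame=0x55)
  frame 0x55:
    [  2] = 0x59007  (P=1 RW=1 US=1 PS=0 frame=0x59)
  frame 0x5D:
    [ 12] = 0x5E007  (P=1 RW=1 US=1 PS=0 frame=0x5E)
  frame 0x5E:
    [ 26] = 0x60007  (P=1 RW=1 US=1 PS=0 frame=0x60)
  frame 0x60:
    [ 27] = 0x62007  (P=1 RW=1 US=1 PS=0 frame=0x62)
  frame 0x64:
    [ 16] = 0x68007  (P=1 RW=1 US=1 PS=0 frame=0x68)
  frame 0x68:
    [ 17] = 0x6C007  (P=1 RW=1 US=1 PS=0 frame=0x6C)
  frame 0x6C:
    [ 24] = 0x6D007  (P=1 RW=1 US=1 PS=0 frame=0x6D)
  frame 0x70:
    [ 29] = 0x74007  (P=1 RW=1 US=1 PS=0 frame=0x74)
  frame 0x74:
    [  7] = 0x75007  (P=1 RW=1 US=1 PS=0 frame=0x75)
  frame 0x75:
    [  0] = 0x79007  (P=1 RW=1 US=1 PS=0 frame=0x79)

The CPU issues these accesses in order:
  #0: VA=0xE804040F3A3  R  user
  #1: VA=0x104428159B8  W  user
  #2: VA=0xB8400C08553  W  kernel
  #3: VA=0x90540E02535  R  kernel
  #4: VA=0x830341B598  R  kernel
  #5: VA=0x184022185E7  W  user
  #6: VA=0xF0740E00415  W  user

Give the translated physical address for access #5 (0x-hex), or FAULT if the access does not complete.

Trace:
#0 VA=0xE804040F3A3 (r,user):
  L0: frame=0x35 idx=29 entry=0x36007 [P=1 RW=1 US=1 PS=0]
  L1: frame=0x36 idx=1 entry=0x37007 [P=1 RW=1 US=1 PS=0]
  L2: frame=0x37 idx=2 entry=0x38007 [P=1 RW=1 US=1 PS=0]
  L3: frame=0x38 idx=15 entry=0x3A007 [P=1 RW=1 US=1 PS=0]
  → PA=0x3A3A3  (4 entries read)
#1 VA=0x104428159B8 (w,user):
  L0: frame=0x35 idx=2 entry=0x3D007 [P=1 RW=1 US=1 PS=0]
  L1: frame=0x3D idx=17 entry=0x41007 [P=1 RW=1 US=1 PS=0]
  L2: frame=0x41 idx=20 entry=0x45007 [P=1 RW=1 US=1 PS=0]
  L3: frame=0x45 idx=21 entry=0x47007 [P=1 RW=1 US=1 PS=0]
  → PA=0x479B8  (4 entries read)
#2 VA=0xB8400C08553 (w,kernel):
  L0: frame=0x35 idx=23 entry=0x4A007 [P=1 RW=1 US=1 PS=0]
  L1: frame=0x4A idx=16 entry=0x4B007 [P=1 RW=1 US=1 PS=0]
  L2: frame=0x4B idx=6 entry=0x4C007 [P=1 RW=1 US=1 PS=0]
  L3: frame=0x4C idx=8 entry=0x4F007 [P=1 RW=1 US=1 PS=0]
  → PA=0x4F553  (4 entries read)
#3 VA=0x90540E02535 (r,kernel):
  L0: frame=0x35 idx=18 entry=0x50007 [P=1 RW=1 US=1 PS=0]
  L1: frame=0x50 idx=21 entry=0x51007 [P=1 RW=1 US=1 PS=0]
  L2: frame=0x51 idx=7 entry=0x55007 [P=1 RW=1 US=1 PS=0]
  L3: frame=0x55 idx=2 entry=0x59007 [P=1 RW=1 US=1 PS=0]
  → PA=0x59535  (4 entries read)
#4 VA=0x830341B598 (r,kernel):
  L0: frame=0x35 idx=1 entry=0x5D007 [P=1 RW=1 US=1 PS=0]
  L1: frame=0x5D idx=12 entry=0x5E007 [P=1 RW=1 US=1 PS=0]
  L2: frame=0x5E idx=26 entry=0x60007 [P=1 RW=1 US=1 PS=0]
  L3: frame=0x60 idx=27 entry=0x62007 [P=1 RW=1 US=1 PS=0]
  → PA=0x62598  (4 entries read)
#5 VA=0x184022185E7 (w,user):
  L0: frame=0x35 idx=3 entry=0x64007 [P=1 RW=1 US=1 PS=0]
  L1: frame=0x64 idx=16 entry=0x68007 [P=1 RW=1 US=1 PS=0]
  L2: frame=0x68 idx=17 entry=0x6C007 [P=1 RW=1 US=1 PS=0]
  L3: frame=0x6C idx=24 entry=0x6D007 [P=1 RW=1 US=1 PS=0]
  → PA=0x6D5E7  (4 entries read)
#6 VA=0xF0740E00415 (w,user):
  L0: frame=0x35 idx=30 entry=0x70007 [P=1 RW=1 US=1 PS=0]
  L1: frame=0x70 idx=29 entry=0x74007 [P=1 RW=1 US=1 PS=0]
  L2: frame=0x74 idx=7 entry=0x75007 [P=1 RW=1 US=1 PS=0]
  L3: frame=0x75 idx=0 entry=0x79007 [P=1 RW=1 US=1 PS=0]
  → PA=0x79415  (4 entries read)

Access #5 PA: 0x6D5E7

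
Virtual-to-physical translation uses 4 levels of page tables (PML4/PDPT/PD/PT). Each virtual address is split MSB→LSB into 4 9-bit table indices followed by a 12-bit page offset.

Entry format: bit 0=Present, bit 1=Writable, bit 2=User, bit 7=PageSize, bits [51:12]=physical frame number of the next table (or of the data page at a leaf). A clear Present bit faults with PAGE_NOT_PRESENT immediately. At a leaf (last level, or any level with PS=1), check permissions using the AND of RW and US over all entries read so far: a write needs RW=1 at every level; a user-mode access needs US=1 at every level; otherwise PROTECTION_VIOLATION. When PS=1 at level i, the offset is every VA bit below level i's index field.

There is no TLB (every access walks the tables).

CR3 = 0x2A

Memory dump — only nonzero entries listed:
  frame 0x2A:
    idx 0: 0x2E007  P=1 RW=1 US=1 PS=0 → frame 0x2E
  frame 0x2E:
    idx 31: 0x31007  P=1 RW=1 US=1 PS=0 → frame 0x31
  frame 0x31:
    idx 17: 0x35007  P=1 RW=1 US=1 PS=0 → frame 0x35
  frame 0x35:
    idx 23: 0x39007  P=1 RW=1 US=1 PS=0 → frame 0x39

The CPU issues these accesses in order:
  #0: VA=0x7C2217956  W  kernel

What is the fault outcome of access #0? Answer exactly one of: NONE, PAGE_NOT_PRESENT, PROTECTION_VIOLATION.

Per-access translation:
#0 VA=0x7C2217956 (w,kernel):
  [0] read 0x2A idx=0: raw=0x2E007 flags P=1 W=1 U=1 S=0
  [1] read 0x2E idx=31: raw=0x31007 flags P=1 W=1 U=1 S=0
  [2] read 0x31 idx=17: raw=0x35007 flags P=1 W=1 U=1 S=0
  [3] read 0x35 idx=23: raw=0x39007 flags P=1 W=1 U=1 S=0
  ✓ 0x39956  — 4 lookups

Access #0 fault: NONE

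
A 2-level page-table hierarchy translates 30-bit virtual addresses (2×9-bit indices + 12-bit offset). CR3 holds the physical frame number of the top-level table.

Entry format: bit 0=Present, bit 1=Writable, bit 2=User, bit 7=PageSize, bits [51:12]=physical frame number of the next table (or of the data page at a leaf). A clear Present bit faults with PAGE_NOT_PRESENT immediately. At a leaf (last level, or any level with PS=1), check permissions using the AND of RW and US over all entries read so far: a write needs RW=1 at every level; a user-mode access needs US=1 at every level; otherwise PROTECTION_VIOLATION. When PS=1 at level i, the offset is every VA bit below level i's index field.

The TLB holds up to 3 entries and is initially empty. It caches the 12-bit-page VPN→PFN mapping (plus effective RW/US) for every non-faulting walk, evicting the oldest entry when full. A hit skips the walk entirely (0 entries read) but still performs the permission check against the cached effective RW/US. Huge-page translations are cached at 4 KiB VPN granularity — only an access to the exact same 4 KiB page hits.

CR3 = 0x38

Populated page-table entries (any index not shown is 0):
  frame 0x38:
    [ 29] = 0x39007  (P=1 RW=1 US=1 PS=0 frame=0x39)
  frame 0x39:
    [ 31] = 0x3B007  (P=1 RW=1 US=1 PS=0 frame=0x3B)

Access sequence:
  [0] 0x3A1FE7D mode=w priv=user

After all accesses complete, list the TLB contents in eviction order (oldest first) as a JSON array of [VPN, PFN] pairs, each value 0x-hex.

Walk each access:
#0 VA=0x3A1FE7D (w,user):
  L0: frame=0x38 idx=29 entry=0x39007 [P=1 RW=1 US=1 PS=0]
  L1: frame=0x39 idx=31 entry=0x3B007 [P=1 RW=1 US=1 PS=0]
  → PA=0x3BE7D  (2 entries read)

TLB: [["0x3A1F", "0x3B"]]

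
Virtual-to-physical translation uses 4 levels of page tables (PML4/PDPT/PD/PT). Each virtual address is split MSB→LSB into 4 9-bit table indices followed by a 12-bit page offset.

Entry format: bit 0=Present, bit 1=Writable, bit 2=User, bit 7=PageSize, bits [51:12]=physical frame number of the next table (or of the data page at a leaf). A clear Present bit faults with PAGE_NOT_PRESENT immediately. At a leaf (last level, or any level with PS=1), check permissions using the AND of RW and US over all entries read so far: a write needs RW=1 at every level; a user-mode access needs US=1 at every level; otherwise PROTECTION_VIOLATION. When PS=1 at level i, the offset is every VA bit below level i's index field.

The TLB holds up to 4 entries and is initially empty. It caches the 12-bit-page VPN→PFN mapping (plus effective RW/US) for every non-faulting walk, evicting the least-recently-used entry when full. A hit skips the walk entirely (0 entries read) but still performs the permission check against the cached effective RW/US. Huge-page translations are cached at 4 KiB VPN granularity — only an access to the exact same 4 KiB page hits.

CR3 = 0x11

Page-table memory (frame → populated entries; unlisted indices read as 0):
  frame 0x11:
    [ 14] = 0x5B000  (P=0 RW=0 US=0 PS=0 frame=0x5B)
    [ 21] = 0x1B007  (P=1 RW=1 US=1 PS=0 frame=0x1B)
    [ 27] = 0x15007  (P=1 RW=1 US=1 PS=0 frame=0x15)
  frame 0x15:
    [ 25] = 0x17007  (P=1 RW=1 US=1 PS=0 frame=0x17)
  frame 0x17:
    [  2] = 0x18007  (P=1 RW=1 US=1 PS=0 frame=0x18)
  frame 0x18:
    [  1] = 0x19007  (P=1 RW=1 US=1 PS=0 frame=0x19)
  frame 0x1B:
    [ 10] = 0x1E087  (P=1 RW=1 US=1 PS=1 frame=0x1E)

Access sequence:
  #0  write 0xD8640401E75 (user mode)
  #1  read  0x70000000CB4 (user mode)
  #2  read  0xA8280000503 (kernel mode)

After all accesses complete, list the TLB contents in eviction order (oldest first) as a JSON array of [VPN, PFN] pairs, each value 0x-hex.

Per-access translation:
#0 VA=0xD8640401E75 (w,user):
  L0 @0x11[27] → 0x15007  P=1,RW=1,US=1,PS=0
  L1 @0x15[25] → 0x17007  P=1,RW=1,US=1,PS=0
  L2 @0x17[2] → 0x18007  P=1,RW=1,US=1,PS=0
  L3 @0x18[1] → 0x19007  P=1,RW=1,US=1,PS=0
  → PA=0x19E75  (4 entries read)
#1 VA=0x70000000CB4 (r,user):
  L0 @0x11[14] → 0x5B000  P=0,RW=0,US=0,PS=0
  ⇒ fault: PAGE_NOT_PRESENT  — 1 lookups
#2 VA=0xA8280000503 (r,kernel):
  L0 @0x11[21] → 0x1B007  P=1,RW=1,US=1,PS=0
  L1 @0x1B[10] → 0x1E087  P=1,RW=1,US=1,PS=1
  → PA=0x1E503 (huge @L1)  (2 entries read)

TLB: [["0xD8640401", "0x19"], ["0xA8280000", "0x1E"]]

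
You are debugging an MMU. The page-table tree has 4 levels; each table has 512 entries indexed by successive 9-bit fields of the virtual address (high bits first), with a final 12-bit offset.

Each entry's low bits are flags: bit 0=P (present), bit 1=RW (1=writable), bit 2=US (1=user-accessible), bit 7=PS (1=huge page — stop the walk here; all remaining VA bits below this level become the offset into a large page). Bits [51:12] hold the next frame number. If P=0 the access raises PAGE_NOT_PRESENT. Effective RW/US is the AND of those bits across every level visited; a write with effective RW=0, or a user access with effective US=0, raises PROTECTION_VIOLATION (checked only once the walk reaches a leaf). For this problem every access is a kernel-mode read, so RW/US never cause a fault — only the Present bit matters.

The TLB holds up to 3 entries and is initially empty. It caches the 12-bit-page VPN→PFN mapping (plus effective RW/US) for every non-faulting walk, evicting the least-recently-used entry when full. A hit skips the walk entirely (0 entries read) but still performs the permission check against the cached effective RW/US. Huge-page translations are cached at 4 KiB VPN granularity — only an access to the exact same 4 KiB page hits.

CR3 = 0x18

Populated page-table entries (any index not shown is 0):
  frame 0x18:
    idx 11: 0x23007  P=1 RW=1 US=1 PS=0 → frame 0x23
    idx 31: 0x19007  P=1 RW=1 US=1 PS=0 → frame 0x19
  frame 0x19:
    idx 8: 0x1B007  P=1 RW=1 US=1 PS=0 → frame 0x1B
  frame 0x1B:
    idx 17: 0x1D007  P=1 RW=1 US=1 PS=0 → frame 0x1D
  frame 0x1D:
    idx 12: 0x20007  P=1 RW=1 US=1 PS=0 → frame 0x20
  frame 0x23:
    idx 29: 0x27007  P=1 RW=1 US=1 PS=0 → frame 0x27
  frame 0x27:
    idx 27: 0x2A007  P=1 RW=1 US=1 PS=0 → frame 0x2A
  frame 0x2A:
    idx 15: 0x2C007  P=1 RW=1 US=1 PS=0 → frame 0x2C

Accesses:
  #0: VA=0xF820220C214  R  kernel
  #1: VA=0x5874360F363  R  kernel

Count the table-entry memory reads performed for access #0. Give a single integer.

Trace:
#0 VA=0xF820220C214 (r,kernel):
  lvl0: tbl 0x18, slot 31 ⇒ 0x19007 (P1/RW1/US1/PS0)
  lvl1: tbl 0x19, slot 8 ⇒ 0x1B007 (P1/RW1/US1/PS0)
  lvl2: tbl 0x1B, slot 17 ⇒ 0x1D007 (P1/RW1/US1/PS0)
  lvl3: tbl 0x1D, slot 12 ⇒ 0x20007 (P1/RW1/US1/PS0)
  ✓ 0x20214  — 4 lookups
#1 VA=0x5874360F363 (r,kernel):
  lvl0: tbl 0x18, slot 11 ⇒ 0x23007 (P1/RW1/US1/PS0)
  lvl1: tbl 0x23, slot 29 ⇒ 0x27007 (P1/RW1/US1/PS0)
  lvl2: tbl 0x27, slot 27 ⇒ 0x2A007 (P1/RW1/US1/PS0)
  lvl3: tbl 0x2A, slot 15 ⇒ 0x2C007 (P1/RW1/US1/PS0)
  ✓ 0x2C363  — 4 lookups

Entries read for #0: 4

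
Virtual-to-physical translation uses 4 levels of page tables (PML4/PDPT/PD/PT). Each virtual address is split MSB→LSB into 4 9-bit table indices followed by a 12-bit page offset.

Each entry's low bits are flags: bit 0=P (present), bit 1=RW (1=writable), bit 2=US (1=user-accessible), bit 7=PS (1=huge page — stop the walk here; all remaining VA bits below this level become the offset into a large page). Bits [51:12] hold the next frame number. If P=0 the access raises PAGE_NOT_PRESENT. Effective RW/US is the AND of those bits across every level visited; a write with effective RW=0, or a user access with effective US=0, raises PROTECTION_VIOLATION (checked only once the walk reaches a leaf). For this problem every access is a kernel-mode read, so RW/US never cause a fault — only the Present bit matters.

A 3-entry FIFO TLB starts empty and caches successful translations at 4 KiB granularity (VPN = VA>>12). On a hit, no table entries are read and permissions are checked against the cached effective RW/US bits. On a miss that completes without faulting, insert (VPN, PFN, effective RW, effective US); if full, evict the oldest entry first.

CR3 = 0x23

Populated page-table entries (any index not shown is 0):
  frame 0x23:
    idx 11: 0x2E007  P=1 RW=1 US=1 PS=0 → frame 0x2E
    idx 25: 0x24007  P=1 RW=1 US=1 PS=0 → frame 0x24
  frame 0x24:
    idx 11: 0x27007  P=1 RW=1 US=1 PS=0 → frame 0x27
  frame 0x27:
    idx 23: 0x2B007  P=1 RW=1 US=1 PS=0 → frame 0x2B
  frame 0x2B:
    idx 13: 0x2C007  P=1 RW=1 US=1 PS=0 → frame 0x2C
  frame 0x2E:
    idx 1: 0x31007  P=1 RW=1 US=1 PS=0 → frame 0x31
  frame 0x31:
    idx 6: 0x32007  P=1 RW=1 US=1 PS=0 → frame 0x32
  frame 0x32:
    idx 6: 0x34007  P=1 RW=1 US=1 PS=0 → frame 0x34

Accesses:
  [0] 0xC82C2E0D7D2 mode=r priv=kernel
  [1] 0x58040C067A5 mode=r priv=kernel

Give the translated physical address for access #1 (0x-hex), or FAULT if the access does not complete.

Trace:
#0 VA=0xC82C2E0D7D2 (r,kernel):
  L0 @0x23[25] → 0x24007  P=1,RW=1,US=1,PS=0
  L1 @0x24[11] → 0x27007  P=1,RW=1,US=1,PS=0
  L2 @0x27[23] → 0x2B007  P=1,RW=1,US=1,PS=0
  L3 @0x2B[13] → 0x2C007  P=1,RW=1,US=1,PS=0
  → PA=0x2C7D2  (4 entries read)
#1 VA=0x58040C067A5 (r,kernel):
  L0 @0x23[11] → 0x2E007  P=1,RW=1,US=1,PS=0
  L1 @0x2E[1] → 0x31007  P=1,RW=1,US=1,PS=0
  L2 @0x31[6] → 0x32007  P=1,RW=1,US=1,PS=0
  L3 @0x32[6] → 0x34007  P=1,RW=1,US=1,PS=0
  → PA=0x347A5  (4 entries read)

Access #1 PA: 0x347A5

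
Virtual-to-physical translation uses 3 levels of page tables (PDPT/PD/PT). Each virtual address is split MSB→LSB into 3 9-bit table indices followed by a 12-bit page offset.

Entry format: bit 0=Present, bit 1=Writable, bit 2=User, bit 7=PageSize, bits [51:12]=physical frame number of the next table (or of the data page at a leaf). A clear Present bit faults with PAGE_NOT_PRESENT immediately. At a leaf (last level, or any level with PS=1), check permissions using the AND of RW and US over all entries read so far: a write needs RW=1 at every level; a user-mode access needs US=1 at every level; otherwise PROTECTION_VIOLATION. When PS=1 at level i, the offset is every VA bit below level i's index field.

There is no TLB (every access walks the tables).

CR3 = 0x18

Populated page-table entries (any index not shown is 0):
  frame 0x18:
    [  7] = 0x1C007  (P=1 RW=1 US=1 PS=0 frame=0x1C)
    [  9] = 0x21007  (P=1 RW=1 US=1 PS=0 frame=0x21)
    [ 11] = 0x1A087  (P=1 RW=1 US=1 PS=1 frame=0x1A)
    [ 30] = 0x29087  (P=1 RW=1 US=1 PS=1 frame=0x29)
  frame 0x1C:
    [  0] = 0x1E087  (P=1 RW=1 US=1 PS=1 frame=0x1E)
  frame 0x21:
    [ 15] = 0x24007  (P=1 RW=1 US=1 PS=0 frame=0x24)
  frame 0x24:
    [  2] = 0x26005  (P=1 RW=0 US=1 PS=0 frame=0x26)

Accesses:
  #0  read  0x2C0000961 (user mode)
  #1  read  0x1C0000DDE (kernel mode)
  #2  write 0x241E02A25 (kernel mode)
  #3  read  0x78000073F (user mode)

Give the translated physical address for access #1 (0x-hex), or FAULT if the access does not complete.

Per-access translation:
#0 VA=0x2C0000961 (r,user):
  L0: frame=0x18 idx=11 entry=0x1A087 [P=1 RW=1 US=1 PS=1]
  ✓ 0x1A961 (huge @L0)  — 1 lookups
#1 VA=0x1C0000DDE (r,kernel):
  L0: frame=0x18 idx=7 entry=0x1C007 [P=1 RW=1 US=1 PS=0]
  L1: frame=0x1C idx=0 entry=0x1E087 [P=1 RW=1 US=1 PS=1]
  ✓ 0x1EDDE (huge @L1)  — 2 lookups
#2 VA=0x241E02A25 (w,kernel):
  L0: frame=0x18 idx=9 entry=0x21007 [P=1 RW=1 US=1 PS=0]
  L1: frame=0x21 idx=15 entry=0x24007 [P=1 RW=1 US=1 PS=0]
  L2: frame=0x24 idx=2 entry=0x26005 [P=1 RW=0 US=1 PS=0]
  → PROTECTION_VIOLATION  (3 entries read)
#3 VA=0x78000073F (r,user):
  L0: frame=0x18 idx=30 entry=0x29087 [P=1 RW=1 US=1 PS=1]
  ✓ 0x2973F (huge @L0)  — 1 lookups

Access #1 PA: 0x1EDDE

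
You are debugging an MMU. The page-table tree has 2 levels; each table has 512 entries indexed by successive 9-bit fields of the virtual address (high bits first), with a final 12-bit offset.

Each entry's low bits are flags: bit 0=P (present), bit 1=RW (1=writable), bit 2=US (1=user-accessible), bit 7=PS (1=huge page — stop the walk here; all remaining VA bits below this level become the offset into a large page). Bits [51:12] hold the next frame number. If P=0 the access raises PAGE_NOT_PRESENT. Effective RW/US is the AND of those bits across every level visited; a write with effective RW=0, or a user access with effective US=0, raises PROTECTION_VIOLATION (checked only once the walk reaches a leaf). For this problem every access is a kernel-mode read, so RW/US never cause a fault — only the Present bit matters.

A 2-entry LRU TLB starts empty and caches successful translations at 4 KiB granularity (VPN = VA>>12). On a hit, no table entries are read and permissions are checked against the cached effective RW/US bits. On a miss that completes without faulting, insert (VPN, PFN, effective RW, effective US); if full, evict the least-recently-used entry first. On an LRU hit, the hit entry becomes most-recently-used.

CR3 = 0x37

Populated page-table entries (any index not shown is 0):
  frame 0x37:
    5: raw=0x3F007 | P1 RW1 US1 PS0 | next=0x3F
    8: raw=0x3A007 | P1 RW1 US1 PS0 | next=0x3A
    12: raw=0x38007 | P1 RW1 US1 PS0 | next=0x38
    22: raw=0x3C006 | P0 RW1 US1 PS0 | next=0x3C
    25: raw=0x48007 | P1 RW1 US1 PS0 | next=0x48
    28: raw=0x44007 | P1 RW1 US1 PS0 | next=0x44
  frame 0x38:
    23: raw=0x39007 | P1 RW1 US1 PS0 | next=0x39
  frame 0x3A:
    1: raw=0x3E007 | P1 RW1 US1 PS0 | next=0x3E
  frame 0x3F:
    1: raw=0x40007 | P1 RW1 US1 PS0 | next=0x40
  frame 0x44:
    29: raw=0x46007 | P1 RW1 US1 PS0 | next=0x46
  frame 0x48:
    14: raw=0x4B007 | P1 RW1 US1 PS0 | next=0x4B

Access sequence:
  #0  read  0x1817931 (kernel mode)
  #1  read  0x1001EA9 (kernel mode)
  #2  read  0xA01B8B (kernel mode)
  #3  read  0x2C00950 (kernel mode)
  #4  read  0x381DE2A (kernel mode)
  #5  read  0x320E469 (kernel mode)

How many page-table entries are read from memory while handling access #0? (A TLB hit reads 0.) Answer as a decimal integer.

Per-access translation:
#0 VA=0x1817931 (r,kernel):
  [0] read 0x37 idx=12: raw=0x38007 flags P=1 W=1 U=1 S=0
  [1] read 0x38 idx=23: raw=0x39007 flags P=1 W=1 U=1 S=0
  ⇒ phys 0x39931  [2 reads]
#1 VA=0x1001EA9 (r,kernel):
  [0] read 0x37 idx=8: raw=0x3A007 flags P=1 W=1 U=1 S=0
  [1] read 0x3A idx=1: raw=0x3E007 flags P=1 W=1 U=1 S=0
  ⇒ phys 0x3EEA9  [2 reads]
#2 VA=0xA01B8B (r,kernel):
  [0] read 0x37 idx=5: raw=0x3F007 flags P=1 W=1 U=1 S=0
  [1] read 0x3F idx=1: raw=0x40007 flags P=1 W=1 U=1 S=0
  ⇒ phys 0x40B8B  [2 reads]
#3 VA=0x2C00950 (r,kernel):
  [0] read 0x37 idx=22: raw=0x3C006 flags P=0 W=1 U=1 S=0
  ✗ PAGE_NOT_PRESENT  [1 reads]
#4 VA=0x381DE2A (r,kernel):
  [0] read 0x37 idx=28: raw=0x44007 flags P=1 W=1 U=1 S=0
  [1] read 0x44 idx=29: raw=0x46007 flags P=1 W=1 U=1 S=0
  ⇒ phys 0x46E2A  [2 reads]
#5 VA=0x320E469 (r,kernel):
  [0] read 0x37 idx=25: raw=0x48007 flags P=1 W=1 U=1 S=0
  [1] read 0x48 idx=14: raw=0x4B007 flags P=1 W=1 U=1 S=0
  ⇒ phys 0x4B469  [2 reads]

Entries read for #0: 2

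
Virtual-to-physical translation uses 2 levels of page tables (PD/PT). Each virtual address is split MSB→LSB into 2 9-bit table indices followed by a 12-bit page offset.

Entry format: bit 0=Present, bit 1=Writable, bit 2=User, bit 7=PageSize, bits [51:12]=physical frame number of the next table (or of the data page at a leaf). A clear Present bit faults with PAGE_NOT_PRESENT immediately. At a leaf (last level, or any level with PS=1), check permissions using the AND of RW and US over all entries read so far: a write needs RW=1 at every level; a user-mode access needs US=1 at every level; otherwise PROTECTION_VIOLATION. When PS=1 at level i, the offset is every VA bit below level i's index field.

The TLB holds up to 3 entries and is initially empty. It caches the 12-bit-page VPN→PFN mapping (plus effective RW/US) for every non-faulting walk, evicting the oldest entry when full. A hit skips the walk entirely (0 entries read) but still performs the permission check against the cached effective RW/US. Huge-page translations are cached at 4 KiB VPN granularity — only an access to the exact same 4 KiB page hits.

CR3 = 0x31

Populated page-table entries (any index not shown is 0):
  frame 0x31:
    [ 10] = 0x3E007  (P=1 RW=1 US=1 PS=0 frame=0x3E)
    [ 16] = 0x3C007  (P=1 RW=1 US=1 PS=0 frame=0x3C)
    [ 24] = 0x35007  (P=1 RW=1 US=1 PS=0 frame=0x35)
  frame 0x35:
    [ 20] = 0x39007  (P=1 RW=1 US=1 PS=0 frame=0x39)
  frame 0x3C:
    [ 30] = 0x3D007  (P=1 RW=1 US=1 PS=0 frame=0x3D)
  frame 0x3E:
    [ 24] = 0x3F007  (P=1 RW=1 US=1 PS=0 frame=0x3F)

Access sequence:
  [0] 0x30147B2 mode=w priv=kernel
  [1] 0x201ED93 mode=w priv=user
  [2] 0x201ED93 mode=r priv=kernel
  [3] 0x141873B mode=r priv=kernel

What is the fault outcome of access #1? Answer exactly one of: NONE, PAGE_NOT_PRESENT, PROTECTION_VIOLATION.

Trace:
#0 VA=0x30147B2 (w,kernel):
  L0 @0x31[24] → 0x35007  P=1,RW=1,US=1,PS=0
  L1 @0x35[20] → 0x39007  P=1,RW=1,US=1,PS=0
  ✓ 0x397B2  — 2 lookups
#1 VA=0x201ED93 (w,user):
  L0 @0x31[16] → 0x3C007  P=1,RW=1,US=1,PS=0
  L1 @0x3C[30] → 0x3D007  P=1,RW=1,US=1,PS=0
  ✓ 0x3DD93  — 2 lookups
#2 VA=0x201ED93 (r,kernel):
  TLB hit vpn=0x201E → PA=0x3DD93
#3 VA=0x141873B (r,kernel):
  L0 @0x31[10] → 0x3E007  P=1,RW=1,US=1,PS=0
  L1 @0x3E[24] → 0x3F007  P=1,RW=1,US=1,PS=0
  ✓ 0x3F73B  — 2 lookups

Access #1 fault: NONE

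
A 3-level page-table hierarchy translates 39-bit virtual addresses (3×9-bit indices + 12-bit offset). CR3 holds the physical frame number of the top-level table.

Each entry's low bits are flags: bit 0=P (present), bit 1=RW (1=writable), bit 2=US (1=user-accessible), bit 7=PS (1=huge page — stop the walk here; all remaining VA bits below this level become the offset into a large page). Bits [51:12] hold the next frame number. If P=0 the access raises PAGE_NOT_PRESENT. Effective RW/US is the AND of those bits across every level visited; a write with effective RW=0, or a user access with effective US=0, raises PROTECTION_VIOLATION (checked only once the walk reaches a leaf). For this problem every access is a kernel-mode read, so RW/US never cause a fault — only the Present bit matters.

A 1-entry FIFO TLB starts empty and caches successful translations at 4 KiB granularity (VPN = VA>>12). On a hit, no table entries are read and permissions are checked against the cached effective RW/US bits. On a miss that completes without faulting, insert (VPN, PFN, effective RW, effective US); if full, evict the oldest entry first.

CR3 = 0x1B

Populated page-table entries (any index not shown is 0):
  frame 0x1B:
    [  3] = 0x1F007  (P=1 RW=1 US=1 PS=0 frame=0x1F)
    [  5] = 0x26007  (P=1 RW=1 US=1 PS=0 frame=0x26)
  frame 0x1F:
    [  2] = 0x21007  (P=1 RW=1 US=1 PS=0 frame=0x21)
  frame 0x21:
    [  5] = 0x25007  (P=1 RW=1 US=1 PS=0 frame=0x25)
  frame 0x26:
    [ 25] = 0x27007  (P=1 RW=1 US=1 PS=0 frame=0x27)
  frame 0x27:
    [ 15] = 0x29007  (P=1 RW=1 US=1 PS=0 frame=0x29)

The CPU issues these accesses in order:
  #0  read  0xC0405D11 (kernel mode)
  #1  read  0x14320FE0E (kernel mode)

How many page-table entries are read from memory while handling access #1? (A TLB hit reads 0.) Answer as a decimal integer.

Walk each access:
#0 VA=0xC0405D11 (r,kernel):
  lvl0: tbl 0x1B, slot 3 ⇒ 0x1F007 (P1/RW1/US1/PS0)
  lvl1: tbl 0x1F, slot 2 ⇒ 0x21007 (P1/RW1/US1/PS0)
  lvl2: tbl 0x21, slot 5 ⇒ 0x25007 (P1/RW1/US1/PS0)
  ⇒ phys 0x25D11  [3 reads]
#1 VA=0x14320FE0E (r,kernel):
  lvl0: tbl 0x1B, slot 5 ⇒ 0x26007 (P1/RW1/US1/PS0)
  lvl1: tbl 0x26, slot 25 ⇒ 0x27007 (P1/RW1/US1/PS0)
  lvl2: tbl 0x27, slot 15 ⇒ 0x29007 (P1/RW1/US1/PS0)
  ⇒ phys 0x29E0E  [3 reads]

Entries read for #1: 3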